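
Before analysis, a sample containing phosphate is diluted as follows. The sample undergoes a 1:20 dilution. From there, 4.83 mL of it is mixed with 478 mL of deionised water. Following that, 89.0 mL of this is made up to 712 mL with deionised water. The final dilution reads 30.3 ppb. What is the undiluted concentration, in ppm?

Overall dilution factor = 20 × 99.96 × 8 = 1.60 × 10⁴.
Original = 30.3 ppb × 1.60 × 10⁴ = 4.85 × 10⁵ ppb = 485 ppm.

485 ppm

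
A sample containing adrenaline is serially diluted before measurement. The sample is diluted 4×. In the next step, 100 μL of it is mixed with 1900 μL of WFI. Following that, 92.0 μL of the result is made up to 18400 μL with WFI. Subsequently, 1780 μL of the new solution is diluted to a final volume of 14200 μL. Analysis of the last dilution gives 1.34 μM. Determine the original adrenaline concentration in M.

0.171 M

Overall dilution factor = 4 × 20 × 200 × 7.978 = 1.28 × 10⁵.
Original = 1.34 μM × 1.28 × 10⁵ = 1.71 × 10⁵ μM = 0.171 M.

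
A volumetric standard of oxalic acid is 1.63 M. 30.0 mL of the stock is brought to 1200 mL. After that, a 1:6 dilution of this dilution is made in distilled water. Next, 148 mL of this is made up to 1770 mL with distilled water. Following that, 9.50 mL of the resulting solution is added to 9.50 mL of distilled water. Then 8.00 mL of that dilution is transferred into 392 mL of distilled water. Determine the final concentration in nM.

Overall dilution factor = 40 × 6 × 11.96 × 2 × 50 = 2.87 × 10⁵.
1.63 M / 2.87 × 10⁵ = 5.68 × 10⁻⁶ M = 5680 nM.

5680 nM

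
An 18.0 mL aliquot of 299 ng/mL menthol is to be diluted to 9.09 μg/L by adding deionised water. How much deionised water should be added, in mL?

9.09 μg/L = 9.09 ng/mL.
V₂ = C₁V₁/C₂ = 299 × 18.0 / 9.09 = 592 mL.
Diluent to add = V₂ − V₁ = 592 − 18.0 = 574 mL.

574 mL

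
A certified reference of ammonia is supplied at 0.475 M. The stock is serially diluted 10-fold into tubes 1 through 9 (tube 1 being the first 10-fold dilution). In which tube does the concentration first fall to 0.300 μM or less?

tube 7

Tube n has concentration 0.475 M / 10ⁿ.
Need 10ⁿ ≥ 0.475 M / 0.300 μM = 1.58 × 10⁶, so n ≥ 6.20.
First such tube: n = 7.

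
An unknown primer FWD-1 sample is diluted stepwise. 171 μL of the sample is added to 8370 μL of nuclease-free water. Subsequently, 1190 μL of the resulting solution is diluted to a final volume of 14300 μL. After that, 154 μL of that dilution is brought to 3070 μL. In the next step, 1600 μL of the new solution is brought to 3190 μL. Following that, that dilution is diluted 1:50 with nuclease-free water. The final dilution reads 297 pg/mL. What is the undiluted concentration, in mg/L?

Overall dilution factor = 49.95 × 12.02 × 19.94 × 1.994 × 50 = 1.19 × 10⁶.
Original = 297 pg/mL × 1.19 × 10⁶ = 3.54 × 10⁸ pg/mL = 354 mg/L.

354 mg/L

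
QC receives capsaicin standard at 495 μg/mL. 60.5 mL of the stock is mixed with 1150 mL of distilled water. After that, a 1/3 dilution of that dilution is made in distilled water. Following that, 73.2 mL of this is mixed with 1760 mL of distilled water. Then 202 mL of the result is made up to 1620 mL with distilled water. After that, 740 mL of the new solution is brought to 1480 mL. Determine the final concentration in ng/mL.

Overall dilution factor = 20.01 × 3 × 25.04 × 8.020 × 2 = 2.41 × 10⁴.
495 μg/mL / 2.41 × 10⁴ = 0.0205 μg/mL = 20.5 ng/mL.

20.5 ng/mL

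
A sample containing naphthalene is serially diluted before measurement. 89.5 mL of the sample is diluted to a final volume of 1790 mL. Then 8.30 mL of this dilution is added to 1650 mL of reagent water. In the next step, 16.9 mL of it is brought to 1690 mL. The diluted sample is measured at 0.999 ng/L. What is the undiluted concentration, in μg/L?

Overall dilution factor = 20 × 199.8 × 100 = 4.00 × 10⁵.
Original = 0.999 ng/L × 4.00 × 10⁵ = 3.99 × 10⁵ ng/L = 399 μg/L.

399 μg/L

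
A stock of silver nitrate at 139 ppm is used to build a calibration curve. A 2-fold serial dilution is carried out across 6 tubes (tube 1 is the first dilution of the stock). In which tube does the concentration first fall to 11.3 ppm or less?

tube 4

Tube n has concentration 139 ppm / 2ⁿ.
Need 2ⁿ ≥ 139 ppm / 11.3 ppm = 12.3, so n ≥ 3.62.
First such tube: n = 4.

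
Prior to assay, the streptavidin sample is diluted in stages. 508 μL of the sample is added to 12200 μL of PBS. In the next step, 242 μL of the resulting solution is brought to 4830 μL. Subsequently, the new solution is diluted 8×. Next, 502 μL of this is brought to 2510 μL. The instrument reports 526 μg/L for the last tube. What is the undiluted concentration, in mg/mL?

10.5 mg/mL

Overall dilution factor = 25.02 × 19.96 × 8 × 5 = 2.00 × 10⁴.
Original = 526 μg/L × 2.00 × 10⁴ = 1.05 × 10⁷ μg/L = 10.5 mg/mL.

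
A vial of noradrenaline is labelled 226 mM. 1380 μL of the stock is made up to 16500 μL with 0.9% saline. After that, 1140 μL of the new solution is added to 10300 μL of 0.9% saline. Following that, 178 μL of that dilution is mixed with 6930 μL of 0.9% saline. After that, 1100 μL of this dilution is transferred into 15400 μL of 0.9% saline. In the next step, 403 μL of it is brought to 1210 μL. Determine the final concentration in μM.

1.05 μM

Overall dilution factor = 11.96 × 10.04 × 39.93 × 15 × 3.002 = 2.16 × 10⁵.
226 mM / 2.16 × 10⁵ = 1.05 × 10⁻³ mM = 1.05 μM.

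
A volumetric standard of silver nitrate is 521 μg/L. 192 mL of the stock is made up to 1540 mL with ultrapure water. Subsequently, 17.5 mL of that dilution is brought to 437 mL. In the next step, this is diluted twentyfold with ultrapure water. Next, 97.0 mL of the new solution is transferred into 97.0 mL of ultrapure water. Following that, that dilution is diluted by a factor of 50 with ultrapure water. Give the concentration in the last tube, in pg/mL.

1.30 pg/mL

Overall dilution factor = 8.021 × 24.97 × 20 × 2 × 50 = 4.01 × 10⁵.
521 μg/L / 4.01 × 10⁵ = 1.30 × 10⁻³ μg/L = 1.30 pg/mL.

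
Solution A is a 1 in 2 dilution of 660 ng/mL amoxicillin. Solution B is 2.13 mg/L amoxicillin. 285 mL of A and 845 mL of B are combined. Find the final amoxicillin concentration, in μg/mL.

C_A = 660 ng/mL / 2 = 330 ng/mL.
C_B = 2.13 mg/L = 2130 ng/mL.
C_mix = (C_A·V_A + C_B·V_B)/(V_A + V_B) = (330×285 + 2130×845) / 1130 = 1676 ng/mL = 1.68 μg/mL.

1.68 μg/mL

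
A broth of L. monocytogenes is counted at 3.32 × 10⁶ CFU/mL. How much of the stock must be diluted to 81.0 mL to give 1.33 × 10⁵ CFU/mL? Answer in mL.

3.24 mL

V₁ = C₂V₂/C₁ = 1.33 × 10⁵ × 81.0 / 3.32 × 10⁶ = 3.24 mL.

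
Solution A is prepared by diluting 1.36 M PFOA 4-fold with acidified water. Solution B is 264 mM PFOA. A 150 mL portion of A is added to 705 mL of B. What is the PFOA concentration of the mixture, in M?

C_A = 1.36 M / 4 = 0.340 M.
C_B = 264 mM = 0.264 M.
C_mix = (C_A·V_A + C_B·V_B)/(V_A + V_B) = (0.340×150 + 0.264×705) / 855.0 = 0.277 M.

0.277 M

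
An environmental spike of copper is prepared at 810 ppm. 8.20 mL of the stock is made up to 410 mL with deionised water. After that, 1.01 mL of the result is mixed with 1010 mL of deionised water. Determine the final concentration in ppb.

Overall dilution factor = 50 × 1001 = 5.01 × 10⁴.
810 ppm / 5.01 × 10⁴ = 0.0162 ppm = 16.2 ppb.

16.2 ppb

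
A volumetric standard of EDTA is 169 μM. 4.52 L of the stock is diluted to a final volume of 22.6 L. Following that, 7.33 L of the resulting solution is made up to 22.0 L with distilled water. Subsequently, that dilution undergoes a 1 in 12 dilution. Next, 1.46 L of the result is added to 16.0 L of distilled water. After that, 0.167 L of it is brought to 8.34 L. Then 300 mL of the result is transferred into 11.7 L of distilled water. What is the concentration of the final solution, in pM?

Overall dilution factor = 5 × 3.001 × 12 × 11.96 × 49.94 × 40 = 4.30 × 10⁶.
169 μM / 4.30 × 10⁶ = 3.93 × 10⁻⁵ μM = 39.3 pM.

39.3 pM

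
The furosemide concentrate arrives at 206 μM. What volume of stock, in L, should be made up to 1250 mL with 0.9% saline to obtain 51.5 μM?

V₁ = C₂V₂/C₁ = 51.5 × 1250 / 206 = 312 mL = 0.312 L.

0.312 L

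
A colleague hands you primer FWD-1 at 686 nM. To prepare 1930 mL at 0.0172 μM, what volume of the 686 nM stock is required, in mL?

0.0172 μM = 17.2 nM.
V₁ = C₂V₂/C₁ = 17.2 × 1930 / 686 = 48.4 mL.

48.4 mL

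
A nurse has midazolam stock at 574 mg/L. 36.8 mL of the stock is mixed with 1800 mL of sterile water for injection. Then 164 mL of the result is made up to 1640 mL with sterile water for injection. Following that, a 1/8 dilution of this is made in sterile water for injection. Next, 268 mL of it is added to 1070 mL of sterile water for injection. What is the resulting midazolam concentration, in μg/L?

28.8 μg/L

Overall dilution factor = 49.91 × 10 × 8 × 4.993 = 1.99 × 10⁴.
574 mg/L / 1.99 × 10⁴ = 0.0288 mg/L = 28.8 μg/L.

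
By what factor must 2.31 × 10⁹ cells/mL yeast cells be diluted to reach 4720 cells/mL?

4.89 × 10⁵

Factor = C₀/C_target = 2.31 × 10⁹ cells/mL / 4720 cells/mL = 4.89 × 10⁵.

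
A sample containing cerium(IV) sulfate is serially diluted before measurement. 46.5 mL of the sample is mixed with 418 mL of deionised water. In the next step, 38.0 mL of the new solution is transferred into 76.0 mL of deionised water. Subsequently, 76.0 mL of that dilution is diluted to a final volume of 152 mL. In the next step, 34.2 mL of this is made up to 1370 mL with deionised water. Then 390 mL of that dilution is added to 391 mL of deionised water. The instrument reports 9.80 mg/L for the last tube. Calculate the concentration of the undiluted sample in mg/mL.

47.1 mg/mL

Overall dilution factor = 9.989 × 3 × 2 × 40.06 × 2.003 = 4808.
Original = 9.80 mg/L × 4808 = 4.71 × 10⁴ mg/L = 47.1 mg/mL.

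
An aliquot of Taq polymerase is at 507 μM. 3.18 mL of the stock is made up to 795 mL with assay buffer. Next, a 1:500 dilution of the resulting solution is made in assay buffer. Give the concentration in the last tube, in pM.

4060 pM

Overall dilution factor = 250 × 500 = 1.25 × 10⁵.
507 μM / 1.25 × 10⁵ = 4.06 × 10⁻³ μM = 4060 pM.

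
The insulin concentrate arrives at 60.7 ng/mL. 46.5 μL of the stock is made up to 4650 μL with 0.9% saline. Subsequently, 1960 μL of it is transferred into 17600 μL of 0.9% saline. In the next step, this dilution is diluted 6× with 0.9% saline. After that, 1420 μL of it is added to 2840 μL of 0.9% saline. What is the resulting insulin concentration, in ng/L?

3.38 ng/L

Overall dilution factor = 100 × 9.980 × 6 × 3 = 1.80 × 10⁴.
60.7 ng/mL / 1.80 × 10⁴ = 3.38 × 10⁻³ ng/mL = 3.38 ng/L.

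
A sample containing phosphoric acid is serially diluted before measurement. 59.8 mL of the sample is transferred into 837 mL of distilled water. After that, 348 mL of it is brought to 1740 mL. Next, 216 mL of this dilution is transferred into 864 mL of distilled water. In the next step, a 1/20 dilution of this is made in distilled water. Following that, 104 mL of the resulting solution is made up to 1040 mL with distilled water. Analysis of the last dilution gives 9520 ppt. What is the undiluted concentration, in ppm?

714 ppm

Overall dilution factor = 15.00 × 5 × 5 × 20 × 10 = 7.50 × 10⁴.
Original = 9520 ppt × 7.50 × 10⁴ = 7.14 × 10⁸ ppt = 714 ppm.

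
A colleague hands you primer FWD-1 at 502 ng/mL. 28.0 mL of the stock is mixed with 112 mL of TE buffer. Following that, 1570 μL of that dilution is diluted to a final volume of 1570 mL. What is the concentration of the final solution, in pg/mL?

Overall dilution factor = 5 × 1000 = 5000.
502 ng/mL / 5000 = 0.100 ng/mL = 100 pg/mL.

100 pg/mL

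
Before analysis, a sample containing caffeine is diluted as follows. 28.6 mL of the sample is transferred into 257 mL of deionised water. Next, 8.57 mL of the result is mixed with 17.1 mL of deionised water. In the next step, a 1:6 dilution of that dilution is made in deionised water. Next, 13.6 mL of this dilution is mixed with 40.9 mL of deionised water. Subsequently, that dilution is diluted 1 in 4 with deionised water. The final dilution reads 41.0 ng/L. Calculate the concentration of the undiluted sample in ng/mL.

Overall dilution factor = 9.986 × 2.995 × 6 × 4.007 × 4 = 2877.
Original = 41.0 ng/L × 2877 = 1.18 × 10⁵ ng/L = 118 ng/mL.

118 ng/mL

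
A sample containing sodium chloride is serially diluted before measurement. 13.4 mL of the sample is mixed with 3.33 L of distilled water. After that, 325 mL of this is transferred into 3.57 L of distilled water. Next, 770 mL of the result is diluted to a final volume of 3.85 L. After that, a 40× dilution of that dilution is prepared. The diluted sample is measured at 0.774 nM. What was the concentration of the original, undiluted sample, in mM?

0.463 mM

Overall dilution factor = 249.5 × 11.98 × 5 × 40 = 5.98 × 10⁵.
Original = 0.774 nM × 5.98 × 10⁵ = 4.63 × 10⁵ nM = 0.463 mM.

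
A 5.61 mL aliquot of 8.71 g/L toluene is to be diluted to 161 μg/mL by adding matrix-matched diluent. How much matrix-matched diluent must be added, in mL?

161 μg/mL = 0.161 g/L.
V₂ = C₁V₁/C₂ = 8.71 × 5.61 / 0.161 = 303 mL.
Diluent to add = V₂ − V₁ = 303 − 5.61 = 298 mL.

298 mL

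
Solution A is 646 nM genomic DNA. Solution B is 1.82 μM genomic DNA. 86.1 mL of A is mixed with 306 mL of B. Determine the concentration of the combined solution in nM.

1560 nM

C_B = 1.82 μM = 1820 nM.
C_mix = (C_A·V_A + C_B·V_B)/(V_A + V_B) = (646×86.1 + 1820×306) / 392.1 = 1562 nM.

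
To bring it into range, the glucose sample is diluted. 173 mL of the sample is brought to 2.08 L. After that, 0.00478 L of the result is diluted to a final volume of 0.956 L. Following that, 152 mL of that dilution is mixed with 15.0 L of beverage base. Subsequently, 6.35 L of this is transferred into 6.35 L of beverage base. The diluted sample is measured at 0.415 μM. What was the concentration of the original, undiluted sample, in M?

0.199 M

Overall dilution factor = 12.02 × 200 × 99.68 × 2 = 4.79 × 10⁵.
Original = 0.415 μM × 4.79 × 10⁵ = 1.99 × 10⁵ μM = 0.199 M.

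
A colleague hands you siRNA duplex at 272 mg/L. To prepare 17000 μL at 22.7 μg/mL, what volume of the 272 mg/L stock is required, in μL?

1420 μL

22.7 μg/mL = 22.7 mg/L.
V₁ = C₂V₂/C₁ = 22.7 × 17000 / 272 = 1419 μL.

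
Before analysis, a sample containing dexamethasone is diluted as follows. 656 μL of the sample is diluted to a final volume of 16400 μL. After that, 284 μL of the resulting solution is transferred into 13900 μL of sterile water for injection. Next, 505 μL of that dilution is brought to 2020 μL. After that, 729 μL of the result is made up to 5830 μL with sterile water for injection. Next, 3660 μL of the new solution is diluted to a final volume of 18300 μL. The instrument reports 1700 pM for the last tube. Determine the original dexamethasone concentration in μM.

340 μM

Overall dilution factor = 25 × 49.94 × 4 × 7.997 × 5 = 2.00 × 10⁵.
Original = 1700 pM × 2.00 × 10⁵ = 3.40 × 10⁸ pM = 340 μM.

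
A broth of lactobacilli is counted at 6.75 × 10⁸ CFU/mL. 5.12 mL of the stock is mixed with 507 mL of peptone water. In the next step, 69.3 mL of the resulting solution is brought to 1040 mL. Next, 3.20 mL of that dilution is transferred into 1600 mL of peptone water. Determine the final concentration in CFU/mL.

Overall dilution factor = 100.0 × 15.01 × 501 = 7.52 × 10⁵.
6.75 × 10⁸ CFU/mL / 7.52 × 10⁵ = 898 CFU/mL.

898 CFU/mL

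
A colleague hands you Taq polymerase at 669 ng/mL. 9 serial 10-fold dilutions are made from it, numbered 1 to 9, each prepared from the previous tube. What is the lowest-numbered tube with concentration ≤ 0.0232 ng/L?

Tube n has concentration 669 ng/mL / 10ⁿ.
Need 10ⁿ ≥ 669 ng/mL / 0.0232 ng/L = 2.88 × 10⁷, so n ≥ 7.46.
First such tube: n = 8.

tube 8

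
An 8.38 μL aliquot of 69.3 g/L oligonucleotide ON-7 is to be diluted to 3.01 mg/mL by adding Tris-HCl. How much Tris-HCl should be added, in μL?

185 μL

3.01 mg/mL = 3.01 g/L.
V₂ = C₁V₁/C₂ = 69.3 × 8.38 / 3.01 = 193 μL.
Diluent to add = V₂ − V₁ = 193 − 8.38 = 185 μL.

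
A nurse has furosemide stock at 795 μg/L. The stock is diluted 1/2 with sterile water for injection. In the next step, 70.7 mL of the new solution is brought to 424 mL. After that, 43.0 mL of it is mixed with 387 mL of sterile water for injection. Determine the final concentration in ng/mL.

Overall dilution factor = 2 × 5.997 × 10 = 120.
795 μg/L / 120 = 6.63 μg/L = 6.63 ng/mL.

6.63 ng/mL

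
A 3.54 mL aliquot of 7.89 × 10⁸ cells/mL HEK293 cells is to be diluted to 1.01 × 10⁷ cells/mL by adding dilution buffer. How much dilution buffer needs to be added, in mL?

273 mL

V₂ = C₁V₁/C₂ = 7.89 × 10⁸ × 3.54 / 1.01 × 10⁷ = 277 mL.
Diluent to add = V₂ − V₁ = 277 − 3.54 = 273 mL.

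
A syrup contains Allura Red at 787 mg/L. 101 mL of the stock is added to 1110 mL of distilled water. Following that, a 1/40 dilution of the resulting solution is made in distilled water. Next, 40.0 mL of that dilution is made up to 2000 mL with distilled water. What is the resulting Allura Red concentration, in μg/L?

Overall dilution factor = 11.99 × 40 × 50 = 2.40 × 10⁴.
787 mg/L / 2.40 × 10⁴ = 0.0328 mg/L = 32.8 μg/L.

32.8 μg/L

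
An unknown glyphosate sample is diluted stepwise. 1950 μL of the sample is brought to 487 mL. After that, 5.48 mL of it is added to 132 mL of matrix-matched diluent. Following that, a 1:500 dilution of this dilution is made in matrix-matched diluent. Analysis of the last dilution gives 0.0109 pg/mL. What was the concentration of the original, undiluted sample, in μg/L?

34.1 μg/L

Overall dilution factor = 249.7 × 25.09 × 500 = 3.13 × 10⁶.
Original = 0.0109 pg/mL × 3.13 × 10⁶ = 3.41 × 10⁴ pg/mL = 34.1 μg/L.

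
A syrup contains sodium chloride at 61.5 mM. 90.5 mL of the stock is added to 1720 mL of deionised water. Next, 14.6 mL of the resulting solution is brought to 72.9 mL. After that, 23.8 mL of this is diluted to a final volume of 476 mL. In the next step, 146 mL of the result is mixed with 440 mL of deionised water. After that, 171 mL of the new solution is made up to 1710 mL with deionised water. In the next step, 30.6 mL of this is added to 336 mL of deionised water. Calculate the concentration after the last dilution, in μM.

Overall dilution factor = 20.01 × 4.993 × 20 × 4.014 × 10 × 11.98 = 9.61 × 10⁵.
61.5 mM / 9.61 × 10⁵ = 6.40 × 10⁻⁵ mM = 0.0640 μM.

0.0640 μM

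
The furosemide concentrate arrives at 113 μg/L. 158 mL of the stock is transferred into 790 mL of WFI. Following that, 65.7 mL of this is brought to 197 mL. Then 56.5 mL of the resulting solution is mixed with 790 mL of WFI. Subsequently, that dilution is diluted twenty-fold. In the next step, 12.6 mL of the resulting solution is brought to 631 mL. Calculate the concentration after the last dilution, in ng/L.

Overall dilution factor = 6 × 2.998 × 14.98 × 20 × 50.08 = 2.70 × 10⁵.
113 μg/L / 2.70 × 10⁵ = 4.19 × 10⁻⁴ μg/L = 0.419 ng/L.

0.419 ng/L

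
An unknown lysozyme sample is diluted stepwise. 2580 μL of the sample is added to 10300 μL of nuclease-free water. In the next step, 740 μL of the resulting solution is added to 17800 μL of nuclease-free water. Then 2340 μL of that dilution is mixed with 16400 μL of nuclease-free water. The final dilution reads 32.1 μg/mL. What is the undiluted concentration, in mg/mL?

Overall dilution factor = 4.992 × 25.05 × 8.009 = 1002.
Original = 32.1 μg/mL × 1002 = 3.22 × 10⁴ μg/mL = 32.2 mg/mL.

32.2 mg/mL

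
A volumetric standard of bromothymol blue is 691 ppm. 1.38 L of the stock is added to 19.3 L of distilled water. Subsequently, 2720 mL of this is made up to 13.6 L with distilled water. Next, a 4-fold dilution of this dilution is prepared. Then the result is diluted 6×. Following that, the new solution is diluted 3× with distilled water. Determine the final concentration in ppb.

Overall dilution factor = 14.99 × 5 × 4 × 6 × 3 = 5395.
691 ppm / 5395 = 0.128 ppm = 128 ppb.

128 ppb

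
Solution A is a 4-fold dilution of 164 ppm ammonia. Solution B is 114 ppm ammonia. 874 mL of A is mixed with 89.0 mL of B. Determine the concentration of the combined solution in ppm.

C_A = 164 ppm / 4 = 41.0 ppm.
C_mix = (C_A·V_A + C_B·V_B)/(V_A + V_B) = (41.0×874 + 114×89.0) / 963.0 = 47.7 ppm.

47.7 ppm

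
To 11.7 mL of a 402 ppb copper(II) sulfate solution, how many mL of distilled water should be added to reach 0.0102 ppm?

449 mL

0.0102 ppm = 10.2 ppb.
V₂ = C₁V₁/C₂ = 402 × 11.7 / 10.2 = 461 mL.
Diluent to add = V₂ − V₁ = 461 − 11.7 = 449 mL.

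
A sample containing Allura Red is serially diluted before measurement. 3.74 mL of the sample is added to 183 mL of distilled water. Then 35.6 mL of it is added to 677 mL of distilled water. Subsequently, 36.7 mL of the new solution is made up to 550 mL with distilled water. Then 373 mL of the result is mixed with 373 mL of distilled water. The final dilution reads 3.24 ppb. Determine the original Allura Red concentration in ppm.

97.1 ppm

Overall dilution factor = 49.93 × 20.02 × 14.99 × 2 = 3.00 × 10⁴.
Original = 3.24 ppb × 3.00 × 10⁴ = 9.71 × 10⁴ ppb = 97.1 ppm.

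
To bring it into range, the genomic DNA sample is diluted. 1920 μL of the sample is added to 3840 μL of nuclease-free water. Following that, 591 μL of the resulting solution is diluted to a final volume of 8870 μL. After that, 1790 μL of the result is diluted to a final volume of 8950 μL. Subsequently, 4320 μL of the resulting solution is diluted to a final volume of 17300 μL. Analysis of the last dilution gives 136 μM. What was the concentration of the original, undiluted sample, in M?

Overall dilution factor = 3 × 15.01 × 5 × 4.005 = 902.
Original = 136 μM × 902 = 1.23 × 10⁵ μM = 0.123 M.

0.123 M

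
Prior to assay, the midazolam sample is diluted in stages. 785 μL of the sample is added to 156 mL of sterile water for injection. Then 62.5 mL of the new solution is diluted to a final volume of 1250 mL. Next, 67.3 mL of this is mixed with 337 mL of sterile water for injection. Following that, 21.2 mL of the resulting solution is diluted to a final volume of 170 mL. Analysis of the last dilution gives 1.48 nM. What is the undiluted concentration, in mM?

Overall dilution factor = 199.7 × 20 × 6.007 × 8.019 = 1.92 × 10⁵.
Original = 1.48 nM × 1.92 × 10⁵ = 2.85 × 10⁵ nM = 0.285 mM.

0.285 mM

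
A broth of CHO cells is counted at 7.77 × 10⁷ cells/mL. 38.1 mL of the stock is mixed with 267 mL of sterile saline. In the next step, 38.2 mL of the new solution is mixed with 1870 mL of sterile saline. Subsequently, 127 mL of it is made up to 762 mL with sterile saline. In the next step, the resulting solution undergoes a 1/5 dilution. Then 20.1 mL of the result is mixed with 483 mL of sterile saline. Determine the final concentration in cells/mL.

259 cells/mL

Overall dilution factor = 8.008 × 49.95 × 6 × 5 × 25.03 = 3.00 × 10⁵.
7.77 × 10⁷ cells/mL / 3.00 × 10⁵ = 259 cells/mL.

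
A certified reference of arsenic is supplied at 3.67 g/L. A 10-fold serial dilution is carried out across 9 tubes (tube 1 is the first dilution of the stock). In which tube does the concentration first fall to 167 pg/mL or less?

tube 8

Tube n has concentration 3.67 g/L / 10ⁿ.
Need 10ⁿ ≥ 3.67 g/L / 167 pg/mL = 2.20 × 10⁷, so n ≥ 7.34.
First such tube: n = 8.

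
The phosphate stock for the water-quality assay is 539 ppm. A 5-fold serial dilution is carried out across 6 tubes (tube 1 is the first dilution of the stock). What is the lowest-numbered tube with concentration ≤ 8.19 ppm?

tube 3

Tube n has concentration 539 ppm / 5ⁿ.
Need 5ⁿ ≥ 539 ppm / 8.19 ppm = 65.8, so n ≥ 2.60.
First such tube: n = 3.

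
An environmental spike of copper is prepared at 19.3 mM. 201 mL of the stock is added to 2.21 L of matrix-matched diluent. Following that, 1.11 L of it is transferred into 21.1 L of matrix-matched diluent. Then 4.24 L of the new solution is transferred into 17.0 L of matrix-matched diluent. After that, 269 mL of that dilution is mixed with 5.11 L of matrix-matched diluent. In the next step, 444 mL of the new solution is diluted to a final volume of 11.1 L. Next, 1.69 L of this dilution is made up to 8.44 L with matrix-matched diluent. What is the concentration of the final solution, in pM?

Overall dilution factor = 12.00 × 20.01 × 5.009 × 20.00 × 25 × 4.994 = 3.00 × 10⁶.
19.3 mM / 3.00 × 10⁶ = 6.43 × 10⁻⁶ mM = 6430 pM.

6430 pM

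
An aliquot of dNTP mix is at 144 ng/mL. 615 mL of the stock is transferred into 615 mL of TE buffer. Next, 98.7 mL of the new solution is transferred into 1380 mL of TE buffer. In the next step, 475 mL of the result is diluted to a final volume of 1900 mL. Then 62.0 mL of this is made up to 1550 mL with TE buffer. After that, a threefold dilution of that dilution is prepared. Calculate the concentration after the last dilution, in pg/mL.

16.0 pg/mL

Overall dilution factor = 2 × 14.98 × 4 × 25 × 3 = 8989.
144 ng/mL / 8989 = 0.0160 ng/mL = 16.0 pg/mL.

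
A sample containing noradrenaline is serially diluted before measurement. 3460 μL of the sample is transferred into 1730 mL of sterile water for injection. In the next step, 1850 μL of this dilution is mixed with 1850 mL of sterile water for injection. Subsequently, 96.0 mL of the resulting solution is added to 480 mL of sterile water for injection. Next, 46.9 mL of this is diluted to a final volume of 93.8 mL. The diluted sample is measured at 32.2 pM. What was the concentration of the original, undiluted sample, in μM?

194 μM

Overall dilution factor = 501 × 1001 × 6 × 2 = 6.02 × 10⁶.
Original = 32.2 pM × 6.02 × 10⁶ = 1.94 × 10⁸ pM = 194 μM.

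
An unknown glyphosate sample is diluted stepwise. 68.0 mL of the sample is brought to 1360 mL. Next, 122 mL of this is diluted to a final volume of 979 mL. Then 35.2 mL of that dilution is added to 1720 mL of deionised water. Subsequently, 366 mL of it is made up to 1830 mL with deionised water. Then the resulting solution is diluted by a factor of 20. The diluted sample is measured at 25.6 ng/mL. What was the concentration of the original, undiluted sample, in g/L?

Overall dilution factor = 20 × 8.025 × 49.86 × 5 × 20 = 8.00 × 10⁵.
Original = 25.6 ng/mL × 8.00 × 10⁵ = 2.05 × 10⁷ ng/mL = 20.5 g/L.

20.5 g/L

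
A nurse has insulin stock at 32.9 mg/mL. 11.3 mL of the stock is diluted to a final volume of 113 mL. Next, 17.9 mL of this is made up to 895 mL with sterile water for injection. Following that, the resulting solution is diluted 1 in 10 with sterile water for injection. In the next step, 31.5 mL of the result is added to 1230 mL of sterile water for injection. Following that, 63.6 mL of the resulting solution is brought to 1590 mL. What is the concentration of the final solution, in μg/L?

6.57 μg/L

Overall dilution factor = 10 × 50 × 10 × 40.05 × 25 = 5.01 × 10⁶.
32.9 mg/mL / 5.01 × 10⁶ = 6.57 × 10⁻⁶ mg/mL = 6.57 μg/L.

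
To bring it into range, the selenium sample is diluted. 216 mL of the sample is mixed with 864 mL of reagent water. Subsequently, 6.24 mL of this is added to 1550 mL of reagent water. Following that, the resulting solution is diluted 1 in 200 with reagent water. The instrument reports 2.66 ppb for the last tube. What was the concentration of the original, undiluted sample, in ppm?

663 ppm

Overall dilution factor = 5 × 249.4 × 200 = 2.49 × 10⁵.
Original = 2.66 ppb × 2.49 × 10⁵ = 6.63 × 10⁵ ppb = 663 ppm.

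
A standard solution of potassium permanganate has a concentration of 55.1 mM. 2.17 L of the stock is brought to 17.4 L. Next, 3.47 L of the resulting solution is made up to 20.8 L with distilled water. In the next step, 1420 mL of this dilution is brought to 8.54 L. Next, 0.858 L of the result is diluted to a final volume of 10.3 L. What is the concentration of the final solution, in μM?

15.9 μM

Overall dilution factor = 8.018 × 5.994 × 6.014 × 12.00 = 3470.
55.1 mM / 3470 = 0.0159 mM = 15.9 μM.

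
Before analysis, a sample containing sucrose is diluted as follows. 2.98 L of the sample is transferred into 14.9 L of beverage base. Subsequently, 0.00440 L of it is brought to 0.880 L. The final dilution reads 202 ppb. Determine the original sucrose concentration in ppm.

242 ppm

Overall dilution factor = 6 × 200 = 1200.
Original = 202 ppb × 1200 = 2.42 × 10⁵ ppb = 242 ppm.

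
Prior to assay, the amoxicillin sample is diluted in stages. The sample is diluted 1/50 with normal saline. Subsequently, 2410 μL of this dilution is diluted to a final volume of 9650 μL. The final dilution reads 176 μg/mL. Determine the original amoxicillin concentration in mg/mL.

35.2 mg/mL

Overall dilution factor = 50 × 4.004 = 200.
Original = 176 μg/mL × 200 = 3.52 × 10⁴ μg/mL = 35.2 mg/mL.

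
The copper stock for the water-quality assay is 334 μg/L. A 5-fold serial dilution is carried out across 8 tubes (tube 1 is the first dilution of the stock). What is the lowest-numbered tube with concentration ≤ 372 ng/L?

Tube n has concentration 334 μg/L / 5ⁿ.
Need 5ⁿ ≥ 334 μg/L / 372 ng/L = 898, so n ≥ 4.23.
First such tube: n = 5.

tube 5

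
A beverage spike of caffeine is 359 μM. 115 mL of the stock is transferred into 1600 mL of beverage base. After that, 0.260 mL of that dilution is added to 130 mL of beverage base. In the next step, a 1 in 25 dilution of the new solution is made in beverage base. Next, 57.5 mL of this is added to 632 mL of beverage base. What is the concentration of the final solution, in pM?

Overall dilution factor = 14.91 × 501 × 25 × 11.99 = 2.24 × 10⁶.
359 μM / 2.24 × 10⁶ = 1.60 × 10⁻⁴ μM = 160 pM.

160 pM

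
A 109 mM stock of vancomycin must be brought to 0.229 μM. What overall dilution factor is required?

4.76 × 10⁵

Factor = C₀/C_target = 109 mM / 0.229 μM = 4.76 × 10⁵.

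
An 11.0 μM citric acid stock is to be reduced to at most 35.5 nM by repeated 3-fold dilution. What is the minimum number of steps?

6

Need 3ⁿ ≥ 310, so n ≥ log(310)/log(3) = 5.22.
Minimum whole steps: n = 6.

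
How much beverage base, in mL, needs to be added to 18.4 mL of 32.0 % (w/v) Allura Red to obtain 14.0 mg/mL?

402 mL

14.0 mg/mL = 1.40 % (w/v).
V₂ = C₁V₁/C₂ = 32.0 × 18.4 / 1.40 = 421 mL.
Diluent to add = V₂ − V₁ = 421 − 18.4 = 402 mL.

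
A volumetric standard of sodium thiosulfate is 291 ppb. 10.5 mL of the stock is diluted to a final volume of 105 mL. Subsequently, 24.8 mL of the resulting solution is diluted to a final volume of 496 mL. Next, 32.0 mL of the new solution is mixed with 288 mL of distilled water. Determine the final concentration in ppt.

Overall dilution factor = 10 × 20 × 10 = 2000.
291 ppb / 2000 = 0.145 ppb = 146 ppt.

146 ppt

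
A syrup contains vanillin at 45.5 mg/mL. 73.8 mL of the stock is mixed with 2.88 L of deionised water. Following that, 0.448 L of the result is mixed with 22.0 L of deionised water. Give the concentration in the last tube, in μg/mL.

Overall dilution factor = 40.02 × 50.11 = 2006.
45.5 mg/mL / 2006 = 0.0227 mg/mL = 22.7 μg/mL.

22.7 μg/mL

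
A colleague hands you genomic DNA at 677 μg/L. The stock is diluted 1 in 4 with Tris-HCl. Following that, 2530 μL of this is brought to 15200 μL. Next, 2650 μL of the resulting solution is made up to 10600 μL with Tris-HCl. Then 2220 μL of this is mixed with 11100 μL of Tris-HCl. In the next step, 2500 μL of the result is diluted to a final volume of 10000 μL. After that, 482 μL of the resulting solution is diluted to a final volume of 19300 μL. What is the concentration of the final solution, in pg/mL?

Overall dilution factor = 4 × 6.008 × 4 × 6 × 4 × 40.04 = 9.24 × 10⁴.
677 μg/L / 9.24 × 10⁴ = 7.33 × 10⁻³ μg/L = 7.33 pg/mL.

7.33 pg/mL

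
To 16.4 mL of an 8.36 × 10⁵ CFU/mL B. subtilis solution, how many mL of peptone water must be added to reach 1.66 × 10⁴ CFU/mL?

810 mL

V₂ = C₁V₁/C₂ = 8.36 × 10⁵ × 16.4 / 1.66 × 10⁴ = 826 mL.
Diluent to add = V₂ − V₁ = 826 − 16.4 = 810 mL.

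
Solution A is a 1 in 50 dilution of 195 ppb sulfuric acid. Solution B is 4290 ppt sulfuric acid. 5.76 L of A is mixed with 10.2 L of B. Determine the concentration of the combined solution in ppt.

4150 ppt

C_A = 195 ppb / 50 = 3.90 ppb.
C_B = 4290 ppt = 4.29 ppb.
C_mix = (C_A·V_A + C_B·V_B)/(V_A + V_B) = (3.90×5.76 + 4.29×10.2) / 15.96 = 4.15 ppb = 4150 ppt.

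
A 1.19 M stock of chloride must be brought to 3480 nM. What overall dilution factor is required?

Factor = C₀/C_target = 1.19 M / 3480 nM = 3.42 × 10⁵.

3.42 × 10⁵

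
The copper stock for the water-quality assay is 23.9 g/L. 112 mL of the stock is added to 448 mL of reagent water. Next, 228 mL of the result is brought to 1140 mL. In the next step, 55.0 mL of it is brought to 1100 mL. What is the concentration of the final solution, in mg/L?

Overall dilution factor = 5 × 5 × 20 = 500.
23.9 g/L / 500 = 0.0478 g/L = 47.8 mg/L.

47.8 mg/L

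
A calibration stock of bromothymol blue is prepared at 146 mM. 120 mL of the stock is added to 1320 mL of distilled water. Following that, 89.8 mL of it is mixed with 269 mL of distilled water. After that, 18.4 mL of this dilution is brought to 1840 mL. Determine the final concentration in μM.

30.5 μM

Overall dilution factor = 12 × 3.996 × 100 = 4795.
146 mM / 4795 = 0.0305 mM = 30.5 μM.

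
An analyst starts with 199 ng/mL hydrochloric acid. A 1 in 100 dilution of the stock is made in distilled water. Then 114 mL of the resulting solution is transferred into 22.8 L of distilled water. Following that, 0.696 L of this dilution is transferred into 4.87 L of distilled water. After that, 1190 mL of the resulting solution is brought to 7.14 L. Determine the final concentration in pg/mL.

Overall dilution factor = 100 × 201 × 7.997 × 6 = 9.64 × 10⁵.
199 ng/mL / 9.64 × 10⁵ = 2.06 × 10⁻⁴ ng/mL = 0.206 pg/mL.

0.206 pg/mL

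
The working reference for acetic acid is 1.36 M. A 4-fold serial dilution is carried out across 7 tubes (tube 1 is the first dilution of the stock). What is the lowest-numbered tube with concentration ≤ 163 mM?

tube 2

Tube n has concentration 1.36 M / 4ⁿ.
Need 4ⁿ ≥ 1.36 M / 163 mM = 8.34, so n ≥ 1.53.
First such tube: n = 2.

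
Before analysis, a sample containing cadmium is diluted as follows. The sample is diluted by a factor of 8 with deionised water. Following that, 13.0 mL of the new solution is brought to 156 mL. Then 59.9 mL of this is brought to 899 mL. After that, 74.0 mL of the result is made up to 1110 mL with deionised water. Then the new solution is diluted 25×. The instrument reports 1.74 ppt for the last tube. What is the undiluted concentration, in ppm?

0.940 ppm

Overall dilution factor = 8 × 12 × 15.01 × 15 × 25 = 5.40 × 10⁵.
Original = 1.74 ppt × 5.40 × 10⁵ = 9.40 × 10⁵ ppt = 0.940 ppm.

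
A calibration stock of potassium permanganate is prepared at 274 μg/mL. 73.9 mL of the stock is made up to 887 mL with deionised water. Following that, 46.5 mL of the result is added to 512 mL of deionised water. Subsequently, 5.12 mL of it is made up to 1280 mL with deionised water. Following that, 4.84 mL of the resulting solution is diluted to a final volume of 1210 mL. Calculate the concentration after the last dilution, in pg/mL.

Overall dilution factor = 12.00 × 12.01 × 250 × 250 = 9.01 × 10⁶.
274 μg/mL / 9.01 × 10⁶ = 3.04 × 10⁻⁵ μg/mL = 30.4 pg/mL.

30.4 pg/mL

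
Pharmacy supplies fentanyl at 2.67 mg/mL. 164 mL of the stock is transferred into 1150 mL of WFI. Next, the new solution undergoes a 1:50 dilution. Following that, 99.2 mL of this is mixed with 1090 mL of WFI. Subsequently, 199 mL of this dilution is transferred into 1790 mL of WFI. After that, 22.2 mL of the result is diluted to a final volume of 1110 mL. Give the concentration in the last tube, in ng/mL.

Overall dilution factor = 8.012 × 50 × 11.99 × 9.995 × 50 = 2.40 × 10⁶.
2.67 mg/mL / 2.40 × 10⁶ = 1.11 × 10⁻⁶ mg/mL = 1.11 ng/mL.

1.11 ng/mL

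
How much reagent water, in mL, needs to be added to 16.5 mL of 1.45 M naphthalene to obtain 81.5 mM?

81.5 mM = 0.0815 M.
V₂ = C₁V₁/C₂ = 1.45 × 16.5 / 0.0815 = 294 mL.
Diluent to add = V₂ − V₁ = 294 − 16.5 = 277 mL.

277 mL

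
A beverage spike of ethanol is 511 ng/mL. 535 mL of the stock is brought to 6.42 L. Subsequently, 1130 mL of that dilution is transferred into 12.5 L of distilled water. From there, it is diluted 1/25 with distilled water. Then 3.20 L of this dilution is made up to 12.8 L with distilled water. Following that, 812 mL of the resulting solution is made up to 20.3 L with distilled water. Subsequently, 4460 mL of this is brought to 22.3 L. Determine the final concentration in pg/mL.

0.282 pg/mL

Overall dilution factor = 12 × 12.06 × 25 × 4 × 25 × 5 = 1.81 × 10⁶.
511 ng/mL / 1.81 × 10⁶ = 2.82 × 10⁻⁴ ng/mL = 0.282 pg/mL.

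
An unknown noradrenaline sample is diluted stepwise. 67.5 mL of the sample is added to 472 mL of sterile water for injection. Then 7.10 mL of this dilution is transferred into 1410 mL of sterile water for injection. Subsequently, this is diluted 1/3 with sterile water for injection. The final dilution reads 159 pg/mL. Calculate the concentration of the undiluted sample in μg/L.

761 μg/L

Overall dilution factor = 7.993 × 199.6 × 3 = 4786.
Original = 159 pg/mL × 4786 = 7.61 × 10⁵ pg/mL = 761 μg/L.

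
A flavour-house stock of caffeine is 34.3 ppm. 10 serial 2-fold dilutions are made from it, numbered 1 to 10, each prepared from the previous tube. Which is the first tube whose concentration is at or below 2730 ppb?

Tube n has concentration 34.3 ppm / 2ⁿ.
Need 2ⁿ ≥ 34.3 ppm / 2730 ppb = 12.6, so n ≥ 3.65.
First such tube: n = 4.

tube 4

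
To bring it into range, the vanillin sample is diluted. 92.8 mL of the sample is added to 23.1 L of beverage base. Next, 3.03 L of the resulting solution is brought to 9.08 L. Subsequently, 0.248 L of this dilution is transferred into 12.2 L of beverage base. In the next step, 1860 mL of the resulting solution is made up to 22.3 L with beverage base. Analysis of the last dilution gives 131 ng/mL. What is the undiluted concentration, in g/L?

Overall dilution factor = 249.9 × 2.997 × 50.19 × 11.99 = 4.51 × 10⁵.
Original = 131 ng/mL × 4.51 × 10⁵ = 5.90 × 10⁷ ng/mL = 59.0 g/L.

59.0 g/L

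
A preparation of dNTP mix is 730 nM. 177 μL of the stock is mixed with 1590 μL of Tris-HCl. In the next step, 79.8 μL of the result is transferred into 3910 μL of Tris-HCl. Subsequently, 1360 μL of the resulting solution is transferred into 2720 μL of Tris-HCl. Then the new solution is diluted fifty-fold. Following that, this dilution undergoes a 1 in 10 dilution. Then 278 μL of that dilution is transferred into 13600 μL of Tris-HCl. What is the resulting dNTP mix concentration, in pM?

Overall dilution factor = 9.983 × 50.00 × 3 × 50 × 10 × 49.92 = 3.74 × 10⁷.
730 nM / 3.74 × 10⁷ = 1.95 × 10⁻⁵ nM = 0.0195 pM.

0.0195 pM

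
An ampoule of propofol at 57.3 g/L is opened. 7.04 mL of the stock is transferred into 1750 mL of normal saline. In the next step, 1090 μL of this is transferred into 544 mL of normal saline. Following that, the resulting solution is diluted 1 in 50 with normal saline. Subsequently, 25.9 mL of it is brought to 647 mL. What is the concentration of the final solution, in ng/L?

Overall dilution factor = 249.6 × 500.1 × 50 × 24.98 = 1.56 × 10⁸.
57.3 g/L / 1.56 × 10⁸ = 3.68 × 10⁻⁷ g/L = 368 ng/L.

368 ng/L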